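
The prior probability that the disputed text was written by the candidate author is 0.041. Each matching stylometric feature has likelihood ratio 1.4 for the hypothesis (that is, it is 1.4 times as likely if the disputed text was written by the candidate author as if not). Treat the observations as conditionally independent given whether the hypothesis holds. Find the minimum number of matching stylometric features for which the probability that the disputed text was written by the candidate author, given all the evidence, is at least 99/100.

24

Prior odds: 0.041 ÷ 0.959 = 41/959.
Likelihood ratio per matching stylometric feature = 1.4.
Target posterior odds = 0.99/0.01 = 99.
Require 1.4ⁿ ≥ 99 ÷ (41/959) = 94941/41.
1.4²³ ≈2295.86 falls short of 94941/41 but 1.4²⁴ ≈3214.2 reaches it, so n = 24.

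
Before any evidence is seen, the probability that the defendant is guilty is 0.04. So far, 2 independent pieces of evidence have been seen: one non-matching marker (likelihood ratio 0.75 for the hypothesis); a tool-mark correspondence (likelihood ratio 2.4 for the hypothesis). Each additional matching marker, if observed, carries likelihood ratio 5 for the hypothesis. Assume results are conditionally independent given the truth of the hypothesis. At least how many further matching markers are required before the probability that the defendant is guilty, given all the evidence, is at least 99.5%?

5

Prior odds = 0.04/0.96 = 1/24.
Combined Bayes factor of the evidence already in hand = 0.75 × 2.4 = 1.8.
Odds after that evidence = (1/24) × 1.8 = 0.075.
Target odds = 0.995/0.005 = 199.
Need 5ⁿ ≥ 199 ÷ 0.075 = 7960/3.
5⁴ = 625 falls short of 7960/3 but 5⁵ = 3125 reaches it, so n = 5.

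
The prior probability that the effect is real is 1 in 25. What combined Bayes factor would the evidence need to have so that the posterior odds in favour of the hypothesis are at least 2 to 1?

48

Prior odds = 0.04/0.96 = 1/24.
Target odds = 2.
Required Bayes factor = 2 ÷ (1/24) = 48.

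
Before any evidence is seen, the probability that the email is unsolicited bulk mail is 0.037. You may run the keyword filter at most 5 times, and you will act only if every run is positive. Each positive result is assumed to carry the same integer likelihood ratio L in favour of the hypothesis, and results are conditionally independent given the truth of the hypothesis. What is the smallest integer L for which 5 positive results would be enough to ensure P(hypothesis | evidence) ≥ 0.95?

4

Prior odds = 0.037/0.963 = 37/963.
Target odds = 0.95/0.05 = 19.
Need L⁵ ≥ 19 ÷ (37/963) = 18297/37.
3⁵ = 243 < 18297/37 ≤ 1024 = 4⁵, so L = 4.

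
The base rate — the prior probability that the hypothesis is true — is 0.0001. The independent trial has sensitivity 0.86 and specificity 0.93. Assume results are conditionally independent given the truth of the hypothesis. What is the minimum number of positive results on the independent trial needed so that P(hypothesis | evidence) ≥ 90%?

5

Prior odds: 0.0001 ÷ 0.9999 = 1/9999.
False-positive rate = 1 − 0.93 = 0.07; likelihood ratio of a positive = 0.86/0.07 = 86/7.
Target odds: 0.9 ÷ 0.1 = 9.
Need (1/9999) × (86/7)ⁿ ≥ 9, i.e. (86/7)ⁿ ≥ 89991.
(86/7)⁴ = 54700816/2401 falls short of 89991 but (86/7)⁵ ≈279899 reaches it, so n = 5.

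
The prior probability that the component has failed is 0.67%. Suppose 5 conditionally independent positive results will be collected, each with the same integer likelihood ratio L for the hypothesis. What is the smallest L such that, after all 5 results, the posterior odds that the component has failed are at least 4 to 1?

Prior odds = 0.0067/0.9933 = 67/9933.
Target odds = 4.
Need L⁵ ≥ 4 ÷ (67/9933) = 39732/67.
3⁵ = 243 < 39732/67 ≤ 1024 = 4⁵, so L = 4.

4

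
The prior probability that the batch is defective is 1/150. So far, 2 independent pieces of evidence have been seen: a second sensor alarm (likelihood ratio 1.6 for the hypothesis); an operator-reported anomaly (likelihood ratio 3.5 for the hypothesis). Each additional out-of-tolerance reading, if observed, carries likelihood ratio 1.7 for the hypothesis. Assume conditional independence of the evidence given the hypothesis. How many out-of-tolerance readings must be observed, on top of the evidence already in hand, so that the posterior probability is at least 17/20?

Prior odds = (1/150)/(149/150) = 1/149.
Combined Bayes factor of the evidence already in hand = 1.6 × 3.5 = 5.6.
Odds after that evidence = (1/149) × 5.6 = 28/745.
Target odds = 0.85/0.15 = 17/3.
Need 1.7ⁿ ≥ 17/3 ÷ (28/745) = 12665/84.
1.7⁹ ≈118.588 falls short of 12665/84 but 1.7¹⁰ ≈201.599 reaches it, so n = 10.

10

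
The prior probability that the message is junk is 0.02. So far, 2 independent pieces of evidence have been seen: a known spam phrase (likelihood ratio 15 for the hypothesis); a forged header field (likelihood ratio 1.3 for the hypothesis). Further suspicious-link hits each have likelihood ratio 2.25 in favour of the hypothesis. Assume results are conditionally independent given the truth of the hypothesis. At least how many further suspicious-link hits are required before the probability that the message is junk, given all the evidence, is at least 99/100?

Prior odds = 0.02/0.98 = 1/49.
Combined Bayes factor of the evidence already in hand = 15 × 1.3 = 19.5.
Odds after that evidence = (1/49) × 19.5 = 39/98.
Target odds = 0.99/0.01 = 99.
Need 2.25ⁿ ≥ 99 ÷ (39/98) = 3234/13.
2.25⁶ = 531441/4096 falls short of 3234/13 but 2.25⁷ = 4782969/16384 reaches it, so n = 7.

7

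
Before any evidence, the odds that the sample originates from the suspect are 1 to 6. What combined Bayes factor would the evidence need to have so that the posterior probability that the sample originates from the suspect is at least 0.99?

594

Prior odds = 1/6.
Target odds = 0.99/0.01 = 99.
Required Bayes factor = 99 ÷ (1/6) = 594.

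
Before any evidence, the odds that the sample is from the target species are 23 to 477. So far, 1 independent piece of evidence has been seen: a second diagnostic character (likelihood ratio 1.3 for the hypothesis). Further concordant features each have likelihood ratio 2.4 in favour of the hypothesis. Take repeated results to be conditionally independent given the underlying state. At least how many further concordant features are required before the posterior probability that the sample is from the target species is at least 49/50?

8

Prior odds = 23/477.
Bayes factor of the evidence already in hand = 1.3.
Odds after that evidence = (23/477) × 1.3 = 299/4770.
Target odds = 0.98/0.02 = 49.
Need 2.4ⁿ ≥ 49 ÷ (299/4770) = 233730/299.
2.4⁷ = 35831808/78125 falls short of 233730/299 but 2.4⁸ = 429981696/390625 reaches it, so n = 8.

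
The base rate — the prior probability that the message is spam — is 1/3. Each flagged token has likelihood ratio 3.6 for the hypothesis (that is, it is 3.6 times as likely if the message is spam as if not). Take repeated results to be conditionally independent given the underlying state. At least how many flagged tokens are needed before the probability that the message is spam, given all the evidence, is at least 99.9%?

6

Prior odds: (1/3) ÷ (2/3) = 0.5.
Likelihood ratio per flagged token = 3.6.
Target posterior odds = 0.999/0.001 = 999.
Need 0.5 × 3.6ⁿ ≥ 999, i.e. 3.6ⁿ ≥ 1998.
3.6⁵ = 604.66176 falls short of 1998 but 3.6⁶ = 34012224/15625 reaches it, so n = 6.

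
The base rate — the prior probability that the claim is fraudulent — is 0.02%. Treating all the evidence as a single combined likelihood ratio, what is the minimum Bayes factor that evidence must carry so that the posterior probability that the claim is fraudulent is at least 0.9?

Prior odds = 0.0002/0.9998 = 1/4999.
Target odds = 0.9/0.1 = 9.
Required Bayes factor = 9 ÷ (1/4999) = 44991.

44991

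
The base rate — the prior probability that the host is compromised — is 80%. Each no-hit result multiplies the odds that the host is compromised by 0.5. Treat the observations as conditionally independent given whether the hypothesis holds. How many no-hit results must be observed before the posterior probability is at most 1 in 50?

8

Prior odds = 0.8/0.2 = 4.
Likelihood ratio per no-hit result = 0.5.
Target posterior odds = 0.02/0.98 = 1/49.
Require 0.5ⁿ ≤ 1/49 ÷ 4 = 1/196.
0.5⁷ = 0.0078125 is still above 1/196 but 0.5⁸ = 0.00390625 is at or below it, so n = 8.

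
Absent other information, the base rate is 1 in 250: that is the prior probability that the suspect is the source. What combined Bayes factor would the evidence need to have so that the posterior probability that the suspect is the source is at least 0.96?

5976

Prior odds = 0.004/0.996 = 1/249.
Target odds = 0.96/0.04 = 24.
Required Bayes factor = 24 ÷ (1/249) = 5976.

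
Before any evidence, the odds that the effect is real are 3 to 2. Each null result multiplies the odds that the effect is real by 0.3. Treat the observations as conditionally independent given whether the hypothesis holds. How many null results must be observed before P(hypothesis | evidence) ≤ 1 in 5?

2

Prior odds = 1.5.
Likelihood ratio per null result = 0.3.
Target odds: 0.2 ÷ 0.8 = 0.25.
Require 0.3ⁿ ≤ 0.25 ÷ 1.5 = 1/6.
0.3¹ = 0.3 is still above 1/6 but 0.3² = 0.09 is at or below it, so n = 2.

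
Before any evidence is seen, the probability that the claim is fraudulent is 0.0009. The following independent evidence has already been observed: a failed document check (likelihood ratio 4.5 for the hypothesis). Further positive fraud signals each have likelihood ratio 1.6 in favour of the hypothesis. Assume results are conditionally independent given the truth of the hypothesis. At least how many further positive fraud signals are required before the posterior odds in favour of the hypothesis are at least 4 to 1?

Prior odds = 0.0009/0.9991 = 9/9991.
Bayes factor of the evidence already in hand = 4.5.
Odds after that evidence = (9/9991) × 4.5 = 81/19982.
Target odds = 4.
Need 1.6ⁿ ≥ 4 ÷ (81/19982) = 79928/81.
1.6¹⁴ ≈720.576 falls short of 79928/81 but 1.6¹⁵ ≈1152.92 reaches it, so n = 15.

15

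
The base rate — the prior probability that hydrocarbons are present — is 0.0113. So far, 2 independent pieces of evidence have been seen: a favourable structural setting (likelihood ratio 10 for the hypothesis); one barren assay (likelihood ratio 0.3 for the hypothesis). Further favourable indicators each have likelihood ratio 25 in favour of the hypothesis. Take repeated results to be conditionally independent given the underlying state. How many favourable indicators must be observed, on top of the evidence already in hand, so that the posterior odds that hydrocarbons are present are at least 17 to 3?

2

Prior odds = 0.0113/0.9887 = 113/9887.
Combined Bayes factor of the evidence already in hand = 10 × 0.3 = 3.
Odds after that evidence = (113/9887) × 3 = 339/9887.
Target odds = 17/3.
Need 25ⁿ ≥ 17/3 ÷ (339/9887) = 168079/1017.
25¹ = 25 falls short of 168079/1017 but 25² = 625 reaches it, so n = 2.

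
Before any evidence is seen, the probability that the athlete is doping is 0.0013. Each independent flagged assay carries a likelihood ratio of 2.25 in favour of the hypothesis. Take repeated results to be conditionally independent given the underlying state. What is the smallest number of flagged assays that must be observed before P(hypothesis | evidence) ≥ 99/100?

14

Prior odds: 0.0013 ÷ 0.9987 = 13/9987.
Likelihood ratio per flagged assay = 2.25.
Target posterior odds = 0.99/0.01 = 99.
Need (13/9987) × 2.25ⁿ ≥ 99, i.e. 2.25ⁿ ≥ 988713/13.
2.25¹³ ≈37876.8 falls short of 988713/13 but 2.25¹⁴ ≈85222.7 reaches it, so n = 14.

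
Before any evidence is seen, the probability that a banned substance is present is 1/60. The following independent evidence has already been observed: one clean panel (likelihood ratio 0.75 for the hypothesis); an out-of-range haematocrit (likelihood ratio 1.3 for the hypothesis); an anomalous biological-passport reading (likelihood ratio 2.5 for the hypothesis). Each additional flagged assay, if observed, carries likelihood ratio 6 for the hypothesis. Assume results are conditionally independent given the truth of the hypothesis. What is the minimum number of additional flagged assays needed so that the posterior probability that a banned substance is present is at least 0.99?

Prior odds = (1/60)/(59/60) = 1/59.
Combined Bayes factor of the evidence already in hand = 0.75 × 1.3 × 2.5 = 2.4375.
Odds after that evidence = (1/59) × 2.4375 = 39/944.
Target odds = 0.99/0.01 = 99.
Need 6ⁿ ≥ 99 ÷ (39/944) = 31152/13.
6⁴ = 1296 falls short of 31152/13 but 6⁵ = 7776 reaches it, so n = 5.

5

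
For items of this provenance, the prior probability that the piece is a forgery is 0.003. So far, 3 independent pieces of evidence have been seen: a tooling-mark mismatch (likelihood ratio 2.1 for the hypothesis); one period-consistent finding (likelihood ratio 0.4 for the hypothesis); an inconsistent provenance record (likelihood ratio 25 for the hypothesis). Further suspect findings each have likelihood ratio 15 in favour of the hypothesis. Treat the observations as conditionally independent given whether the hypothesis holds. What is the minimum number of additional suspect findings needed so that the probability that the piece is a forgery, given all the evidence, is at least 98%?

Prior odds = 0.003/0.997 = 3/997.
Combined Bayes factor of the evidence already in hand = 2.1 × 0.4 × 25 = 21.
Odds after that evidence = (3/997) × 21 = 63/997.
Target odds = 0.98/0.02 = 49.
Need 15ⁿ ≥ 49 ÷ (63/997) = 6979/9.
15² = 225 falls short of 6979/9 but 15³ = 3375 reaches it, so n = 3.

3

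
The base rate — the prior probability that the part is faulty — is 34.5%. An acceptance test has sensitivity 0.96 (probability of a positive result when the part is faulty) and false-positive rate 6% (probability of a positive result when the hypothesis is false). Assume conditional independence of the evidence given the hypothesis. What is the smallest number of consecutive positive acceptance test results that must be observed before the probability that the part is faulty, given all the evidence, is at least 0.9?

2

Prior odds: 0.345 ÷ 0.655 = 69/131.
Likelihood ratio of a positive result = 0.96/0.06 = 16.
Target posterior odds = 0.9/0.1 = 9.
Need (69/131) × 16ⁿ ≥ 9, i.e. 16ⁿ ≥ 393/23.
16¹ = 16 falls short of 393/23 but 16² = 256 reaches it, so n = 2.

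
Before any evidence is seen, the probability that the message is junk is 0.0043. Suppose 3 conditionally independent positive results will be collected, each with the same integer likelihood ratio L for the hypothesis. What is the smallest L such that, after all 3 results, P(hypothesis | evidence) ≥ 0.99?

29

Prior odds = 0.0043/0.9957 = 43/9957.
Target odds = 0.99/0.01 = 99.
Need L³ ≥ 99 ÷ (43/9957) = 985743/43.
28³ = 21952 < 985743/43 ≤ 24389 = 29³, so L = 29.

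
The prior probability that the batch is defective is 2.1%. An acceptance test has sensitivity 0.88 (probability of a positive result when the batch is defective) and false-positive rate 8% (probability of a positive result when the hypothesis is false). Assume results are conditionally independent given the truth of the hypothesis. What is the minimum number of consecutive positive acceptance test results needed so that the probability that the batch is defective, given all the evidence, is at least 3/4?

3

Prior odds = 0.021/0.979 = 21/979.
Likelihood ratio of a positive result = 0.88/0.08 = 11.
Target odds: 0.75 ÷ 0.25 = 3.
Require 11ⁿ ≥ 3 ÷ (21/979) = 979/7.
11² = 121 falls short of 979/7 but 11³ = 1331 reaches it, so n = 3.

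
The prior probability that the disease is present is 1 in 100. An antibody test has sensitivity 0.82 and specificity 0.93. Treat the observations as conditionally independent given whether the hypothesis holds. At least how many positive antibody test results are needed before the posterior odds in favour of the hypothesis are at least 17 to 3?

3

Prior odds: 0.01 ÷ 0.99 = 1/99.
False-positive rate = 1 − 0.93 = 0.07; likelihood ratio of a positive = 0.82/0.07 = 82/7.
Target odds = 17/3.
Need (1/99) × (82/7)ⁿ ≥ 17/3, i.e. (82/7)ⁿ ≥ 561.
(82/7)² = 6724/49 falls short of 561 but (82/7)³ = 551368/343 reaches it, so n = 3.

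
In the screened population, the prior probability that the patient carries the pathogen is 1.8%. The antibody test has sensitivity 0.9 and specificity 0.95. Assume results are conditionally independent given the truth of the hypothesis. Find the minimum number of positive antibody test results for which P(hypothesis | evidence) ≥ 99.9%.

Prior odds = 0.018/0.982 = 9/491.
False-positive rate = 1 − 0.95 = 0.05; likelihood ratio of a positive = 0.9/0.05 = 18.
Target odds: 0.999 ÷ 0.001 = 999.
Require 18ⁿ ≥ 999 ÷ (9/491) = 54501.
18³ = 5832 falls short of 54501 but 18⁴ = 104976 reaches it, so n = 4.

4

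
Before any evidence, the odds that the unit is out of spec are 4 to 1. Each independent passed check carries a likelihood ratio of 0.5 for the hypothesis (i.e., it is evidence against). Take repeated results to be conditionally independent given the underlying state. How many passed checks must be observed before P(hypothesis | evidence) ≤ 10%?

6

Prior odds = 4.
Likelihood ratio per passed check = 0.5.
Target posterior odds = 0.1/0.9 = 1/9.
Need 4 × 0.5ⁿ ≤ 1/9, i.e. 0.5ⁿ ≤ 1/36.
0.5⁵ = 0.03125 is still above 1/36 but 0.5⁶ = 0.015625 is at or below it, so n = 6.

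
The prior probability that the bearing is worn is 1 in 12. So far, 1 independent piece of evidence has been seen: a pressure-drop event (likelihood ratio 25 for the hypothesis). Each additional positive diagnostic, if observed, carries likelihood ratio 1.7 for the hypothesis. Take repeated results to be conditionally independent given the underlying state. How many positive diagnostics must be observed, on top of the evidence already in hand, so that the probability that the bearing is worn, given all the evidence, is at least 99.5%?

9

Prior odds = (1/12)/(11/12) = 1/11.
Bayes factor of the evidence already in hand = 25.
Odds after that evidence = (1/11) × 25 = 25/11.
Target odds = 0.995/0.005 = 199.
Need 1.7ⁿ ≥ 199 ÷ (25/11) = 87.56.
1.7⁸ ≈69.7576 falls short of 87.56 but 1.7⁹ ≈118.588 reaches it, so n = 9.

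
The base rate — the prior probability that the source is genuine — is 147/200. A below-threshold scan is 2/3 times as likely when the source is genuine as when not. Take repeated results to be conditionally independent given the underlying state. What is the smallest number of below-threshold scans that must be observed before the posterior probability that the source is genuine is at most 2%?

13

Prior odds = 0.735/0.265 = 147/53.
Likelihood ratio per below-threshold scan = 2/3.
Target posterior odds = 0.02/0.98 = 1/49.
Require (2/3)ⁿ ≤ 1/49 ÷ (147/53) = 53/7203.
(2/3)¹² = 4096/531441 is still above 53/7203 but (2/3)¹³ = 8192/1594323 is at or below it, so n = 13.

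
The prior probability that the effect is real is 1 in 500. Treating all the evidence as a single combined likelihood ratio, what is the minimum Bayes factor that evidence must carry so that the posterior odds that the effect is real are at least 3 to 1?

1497

Prior odds = 0.002/0.998 = 1/499.
Target odds = 3.
Required Bayes factor = 3 ÷ (1/499) = 1497.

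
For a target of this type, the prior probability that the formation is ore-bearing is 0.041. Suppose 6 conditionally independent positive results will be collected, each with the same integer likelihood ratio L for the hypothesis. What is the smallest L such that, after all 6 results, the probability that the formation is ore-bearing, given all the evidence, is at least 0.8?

Prior odds = 0.041/0.959 = 41/959.
Target odds = 0.8/0.2 = 4.
Need L⁶ ≥ 4 ÷ (41/959) = 3836/41.
2⁶ = 64 < 3836/41 ≤ 729 = 3⁶, so L = 3.

3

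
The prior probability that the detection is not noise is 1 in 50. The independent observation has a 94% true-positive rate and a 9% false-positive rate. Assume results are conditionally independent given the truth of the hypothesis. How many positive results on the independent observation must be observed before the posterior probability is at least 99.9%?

5

Prior odds: 0.02 ÷ 0.98 = 1/49.
Likelihood ratio of a positive result = 0.94/0.09 = 94/9.
Target odds: 0.999 ÷ 0.001 = 999.
Need (1/49) × (94/9)ⁿ ≥ 999, i.e. (94/9)ⁿ ≥ 48951.
(94/9)⁴ = 78074896/6561 falls short of 48951 but (94/9)⁵ ≈124287 reaches it, so n = 5.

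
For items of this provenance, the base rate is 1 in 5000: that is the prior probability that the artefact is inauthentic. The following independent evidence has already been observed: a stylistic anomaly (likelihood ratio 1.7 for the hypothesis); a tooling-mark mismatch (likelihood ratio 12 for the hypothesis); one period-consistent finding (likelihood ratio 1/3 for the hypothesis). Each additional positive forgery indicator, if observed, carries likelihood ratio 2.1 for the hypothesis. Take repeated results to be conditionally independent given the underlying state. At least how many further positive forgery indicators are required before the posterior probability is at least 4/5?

11

Prior odds = 0.0002/0.9998 = 1/4999.
Combined Bayes factor of the evidence already in hand = 1.7 × 12 × (1/3) = 6.8.
Odds after that evidence = (1/4999) × 6.8 = 34/24995.
Target odds = 0.8/0.2 = 4.
Need 2.1ⁿ ≥ 4 ÷ (34/24995) = 49990/17.
2.1¹⁰ ≈1667.99 falls short of 49990/17 but 2.1¹¹ ≈3502.78 reaches it, so n = 11.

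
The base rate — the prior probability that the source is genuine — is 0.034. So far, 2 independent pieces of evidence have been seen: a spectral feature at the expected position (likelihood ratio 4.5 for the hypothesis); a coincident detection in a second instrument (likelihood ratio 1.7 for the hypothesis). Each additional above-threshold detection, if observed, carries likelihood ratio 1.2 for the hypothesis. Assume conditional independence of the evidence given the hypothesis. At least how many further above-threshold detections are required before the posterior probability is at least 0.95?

24

Prior odds = 0.034/0.966 = 17/483.
Combined Bayes factor of the evidence already in hand = 4.5 × 1.7 = 7.65.
Odds after that evidence = (17/483) × 7.65 = 867/3220.
Target odds = 0.95/0.05 = 19.
Need 1.2ⁿ ≥ 19 ÷ (867/3220) = 61180/867.
1.2²³ ≈66.2474 falls short of 61180/867 but 1.2²⁴ ≈79.4968 reaches it, so n = 24.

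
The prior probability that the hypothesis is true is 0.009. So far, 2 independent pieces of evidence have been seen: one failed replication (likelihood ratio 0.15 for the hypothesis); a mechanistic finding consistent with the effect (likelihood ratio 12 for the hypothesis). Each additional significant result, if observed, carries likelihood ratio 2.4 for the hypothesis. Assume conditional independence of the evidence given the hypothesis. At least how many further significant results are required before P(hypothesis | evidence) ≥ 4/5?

Prior odds = 0.009/0.991 = 9/991.
Combined Bayes factor of the evidence already in hand = 0.15 × 12 = 1.8.
Odds after that evidence = (9/991) × 1.8 = 81/4955.
Target odds = 0.8/0.2 = 4.
Need 2.4ⁿ ≥ 4 ÷ (81/4955) = 19820/81.
2.4⁶ = 2985984/15625 falls short of 19820/81 but 2.4⁷ = 35831808/78125 reaches it, so n = 7.

7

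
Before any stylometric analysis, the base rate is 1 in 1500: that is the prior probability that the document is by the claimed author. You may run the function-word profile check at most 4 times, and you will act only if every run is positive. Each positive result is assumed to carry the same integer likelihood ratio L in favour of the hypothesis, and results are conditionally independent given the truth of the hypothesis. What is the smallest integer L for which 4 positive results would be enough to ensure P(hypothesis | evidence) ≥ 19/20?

Prior odds = (1/1500)/(1499/1500) = 1/1499.
Target odds = 0.95/0.05 = 19.
Need L⁴ ≥ 19 ÷ (1/1499) = 28481.
12⁴ = 20736 < 28481 ≤ 28561 = 13⁴, so L = 13.

13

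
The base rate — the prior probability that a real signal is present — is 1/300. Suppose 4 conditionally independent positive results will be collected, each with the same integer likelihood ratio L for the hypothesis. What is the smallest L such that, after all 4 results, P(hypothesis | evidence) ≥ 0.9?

Prior odds = (1/300)/(299/300) = 1/299.
Target odds = 0.9/0.1 = 9.
Need L⁴ ≥ 9 ÷ (1/299) = 2691.
7⁴ = 2401 < 2691 ≤ 4096 = 8⁴, so L = 8.

8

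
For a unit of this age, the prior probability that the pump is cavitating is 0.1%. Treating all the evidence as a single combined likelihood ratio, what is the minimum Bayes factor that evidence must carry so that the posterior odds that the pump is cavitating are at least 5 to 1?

4995

Prior odds = 0.001/0.999 = 1/999.
Target odds = 5.
Required Bayes factor = 5 ÷ (1/999) = 4995.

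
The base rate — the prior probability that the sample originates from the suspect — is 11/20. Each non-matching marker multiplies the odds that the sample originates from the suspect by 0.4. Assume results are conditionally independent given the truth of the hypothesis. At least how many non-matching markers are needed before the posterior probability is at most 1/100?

Prior odds: 0.55 ÷ 0.45 = 11/9.
Likelihood ratio per non-matching marker = 0.4.
Target posterior odds = 0.01/0.99 = 1/99.
Need (11/9) × 0.4ⁿ ≤ 1/99, i.e. 0.4ⁿ ≤ 1/121.
0.4⁵ = 0.01024 is still above 1/121 but 0.4⁶ = 64/15625 is at or below it, so n = 6.

6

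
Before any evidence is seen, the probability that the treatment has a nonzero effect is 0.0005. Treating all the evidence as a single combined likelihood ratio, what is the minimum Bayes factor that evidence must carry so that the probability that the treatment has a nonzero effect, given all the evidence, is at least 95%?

37981

Prior odds = 0.0005/0.9995 = 1/1999.
Target odds = 0.95/0.05 = 19.
Required Bayes factor = 19 ÷ (1/1999) = 37981.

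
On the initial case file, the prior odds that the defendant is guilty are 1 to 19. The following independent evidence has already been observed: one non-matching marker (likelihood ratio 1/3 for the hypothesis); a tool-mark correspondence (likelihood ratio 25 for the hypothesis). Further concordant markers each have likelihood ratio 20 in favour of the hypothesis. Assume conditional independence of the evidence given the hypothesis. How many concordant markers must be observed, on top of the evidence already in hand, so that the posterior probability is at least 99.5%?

Prior odds = 1/19.
Combined Bayes factor of the evidence already in hand = (1/3) × 25 = 25/3.
Odds after that evidence = (1/19) × 25/3 = 25/57.
Target odds = 0.995/0.005 = 199.
Need 20ⁿ ≥ 199 ÷ (25/57) = 453.72.
20² = 400 falls short of 453.72 but 20³ = 8000 reaches it, so n = 3.

3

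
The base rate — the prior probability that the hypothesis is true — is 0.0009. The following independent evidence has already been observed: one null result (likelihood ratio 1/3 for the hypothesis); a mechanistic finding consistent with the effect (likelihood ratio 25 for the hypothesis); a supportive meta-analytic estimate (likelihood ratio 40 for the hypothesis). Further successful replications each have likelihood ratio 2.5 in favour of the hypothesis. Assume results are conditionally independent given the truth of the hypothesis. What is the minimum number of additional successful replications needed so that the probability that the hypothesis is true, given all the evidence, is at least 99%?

Prior odds = 0.0009/0.9991 = 9/9991.
Combined Bayes factor of the evidence already in hand = (1/3) × 25 × 40 = 1000/3.
Odds after that evidence = (9/9991) × 1000/3 = 3000/9991.
Target odds = 0.99/0.01 = 99.
Need 2.5ⁿ ≥ 99 ÷ (3000/9991) = 329.703.
2.5⁶ = 244.140625 falls short of 329.703 but 2.5⁷ = 610.3515625 reaches it, so n = 7.

7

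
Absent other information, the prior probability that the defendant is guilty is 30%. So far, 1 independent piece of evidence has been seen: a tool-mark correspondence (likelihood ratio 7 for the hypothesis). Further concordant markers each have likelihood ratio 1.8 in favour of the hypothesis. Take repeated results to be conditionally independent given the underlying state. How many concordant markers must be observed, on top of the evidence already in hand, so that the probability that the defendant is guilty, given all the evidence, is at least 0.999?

10

Prior odds = 0.3/0.7 = 3/7.
Bayes factor of the evidence already in hand = 7.
Odds after that evidence = (3/7) × 7 = 3.
Target odds = 0.999/0.001 = 999.
Need 1.8ⁿ ≥ 999 ÷ 3 = 333.
1.8⁹ = 387420489/1953125 falls short of 333 but 1.8¹⁰ ≈357.047 reaches it, so n = 10.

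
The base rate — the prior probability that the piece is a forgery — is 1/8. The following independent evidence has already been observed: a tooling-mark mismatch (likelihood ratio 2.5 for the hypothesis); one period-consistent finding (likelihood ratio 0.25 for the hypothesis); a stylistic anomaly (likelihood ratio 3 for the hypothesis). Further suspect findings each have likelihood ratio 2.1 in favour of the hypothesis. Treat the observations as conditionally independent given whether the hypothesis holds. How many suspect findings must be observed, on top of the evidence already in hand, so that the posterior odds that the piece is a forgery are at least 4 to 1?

4

Prior odds = 0.125/0.875 = 1/7.
Combined Bayes factor of the evidence already in hand = 2.5 × 0.25 × 3 = 1.875.
Odds after that evidence = (1/7) × 1.875 = 15/56.
Target odds = 4.
Need 2.1ⁿ ≥ 4 ÷ (15/56) = 224/15.
2.1³ = 9.261 falls short of 224/15 but 2.1⁴ = 19.4481 reaches it, so n = 4.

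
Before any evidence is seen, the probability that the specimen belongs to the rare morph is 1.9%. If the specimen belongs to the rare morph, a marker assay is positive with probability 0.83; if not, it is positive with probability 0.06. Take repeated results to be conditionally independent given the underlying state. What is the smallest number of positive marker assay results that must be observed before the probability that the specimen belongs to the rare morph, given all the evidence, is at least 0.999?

5

Prior odds = 0.019/0.981 = 19/981.
Likelihood ratio of a positive = 0.83/0.06 = 83/6.
Target odds: 0.999 ÷ 0.001 = 999.
Require (83/6)ⁿ ≥ 999 ÷ (19/981) = 980019/19.
(83/6)⁴ = 47458321/1296 falls short of 980019/19 but (83/6)⁵ ≈506564 reaches it, so n = 5.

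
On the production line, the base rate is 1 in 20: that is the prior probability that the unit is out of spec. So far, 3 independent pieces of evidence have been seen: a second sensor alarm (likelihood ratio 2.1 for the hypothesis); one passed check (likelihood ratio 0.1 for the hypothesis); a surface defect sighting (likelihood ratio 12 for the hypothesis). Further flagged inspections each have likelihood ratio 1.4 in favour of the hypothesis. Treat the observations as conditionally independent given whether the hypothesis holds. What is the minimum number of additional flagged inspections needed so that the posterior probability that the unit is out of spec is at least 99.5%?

Prior odds = 0.05/0.95 = 1/19.
Combined Bayes factor of the evidence already in hand = 2.1 × 0.1 × 12 = 2.52.
Odds after that evidence = (1/19) × 2.52 = 63/475.
Target odds = 0.995/0.005 = 199.
Need 1.4ⁿ ≥ 199 ÷ (63/475) = 94525/63.
1.4²¹ ≈1171.36 falls short of 94525/63 but 1.4²² ≈1639.9 reaches it, so n = 22.

22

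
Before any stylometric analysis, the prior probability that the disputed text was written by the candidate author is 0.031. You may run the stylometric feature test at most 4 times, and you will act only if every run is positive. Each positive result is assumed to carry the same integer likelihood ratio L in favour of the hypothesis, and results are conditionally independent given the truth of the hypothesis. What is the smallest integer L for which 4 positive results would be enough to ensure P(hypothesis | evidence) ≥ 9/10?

Prior odds = 0.031/0.969 = 31/969.
Target odds = 0.9/0.1 = 9.
Need L⁴ ≥ 9 ÷ (31/969) = 8721/31.
4⁴ = 256 < 8721/31 ≤ 625 = 5⁴, so L = 5.

5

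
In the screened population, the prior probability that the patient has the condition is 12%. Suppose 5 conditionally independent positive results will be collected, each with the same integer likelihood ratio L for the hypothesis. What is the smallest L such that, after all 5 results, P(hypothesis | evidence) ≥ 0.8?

Prior odds = 0.12/0.88 = 3/22.
Target odds = 0.8/0.2 = 4.
Need L⁵ ≥ 4 ÷ (3/22) = 88/3.
1⁵ = 1 < 88/3 ≤ 32 = 2⁵, so L = 2.

2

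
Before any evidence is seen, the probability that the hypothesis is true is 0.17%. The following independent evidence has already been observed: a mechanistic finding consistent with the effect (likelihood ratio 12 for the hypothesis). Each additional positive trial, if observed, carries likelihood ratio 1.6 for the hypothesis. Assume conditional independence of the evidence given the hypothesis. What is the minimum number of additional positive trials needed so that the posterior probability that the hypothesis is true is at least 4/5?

Prior odds = 0.0017/0.9983 = 17/9983.
Bayes factor of the evidence already in hand = 12.
Odds after that evidence = (17/9983) × 12 = 204/9983.
Target odds = 0.8/0.2 = 4.
Need 1.6ⁿ ≥ 4 ÷ (204/9983) = 9983/51.
1.6¹¹ ≈175.922 falls short of 9983/51 but 1.6¹² ≈281.475 reaches it, so n = 12.

12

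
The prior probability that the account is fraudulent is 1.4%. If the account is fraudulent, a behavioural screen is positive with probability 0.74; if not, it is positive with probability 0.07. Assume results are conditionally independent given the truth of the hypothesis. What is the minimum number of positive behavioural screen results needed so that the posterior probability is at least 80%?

3

Prior odds = 0.014/0.986 = 7/493.
Likelihood ratio of a positive = 0.74/0.07 = 74/7.
Target posterior odds = 0.8/0.2 = 4.
Require (74/7)ⁿ ≥ 4 ÷ (7/493) = 1972/7.
(74/7)² = 5476/49 falls short of 1972/7 but (74/7)³ = 405224/343 reaches it, so n = 3.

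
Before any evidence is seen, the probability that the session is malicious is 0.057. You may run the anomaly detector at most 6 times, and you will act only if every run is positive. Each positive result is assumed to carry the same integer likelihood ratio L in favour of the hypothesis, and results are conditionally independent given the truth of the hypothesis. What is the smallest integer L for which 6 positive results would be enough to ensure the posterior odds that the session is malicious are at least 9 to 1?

Prior odds = 0.057/0.943 = 57/943.
Target odds = 9.
Need L⁶ ≥ 9 ÷ (57/943) = 2829/19.
2⁶ = 64 < 2829/19 ≤ 729 = 3⁶, so L = 3.

3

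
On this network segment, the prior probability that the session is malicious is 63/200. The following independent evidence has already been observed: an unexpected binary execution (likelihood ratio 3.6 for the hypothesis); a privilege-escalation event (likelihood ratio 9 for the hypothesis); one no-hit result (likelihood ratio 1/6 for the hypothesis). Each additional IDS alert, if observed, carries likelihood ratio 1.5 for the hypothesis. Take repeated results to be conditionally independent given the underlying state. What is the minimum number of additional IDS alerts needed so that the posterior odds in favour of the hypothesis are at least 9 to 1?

Prior odds = 0.315/0.685 = 63/137.
Combined Bayes factor of the evidence already in hand = 3.6 × 9 × (1/6) = 5.4.
Odds after that evidence = (63/137) × 5.4 = 1701/685.
Target odds = 9.
Need 1.5ⁿ ≥ 9 ÷ (1701/685) = 685/189.
1.5³ = 3.375 falls short of 685/189 but 1.5⁴ = 5.0625 reaches it, so n = 4.

4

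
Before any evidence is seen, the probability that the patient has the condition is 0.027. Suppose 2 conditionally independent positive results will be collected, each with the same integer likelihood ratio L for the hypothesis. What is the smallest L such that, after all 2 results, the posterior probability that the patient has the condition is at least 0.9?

19

Prior odds = 0.027/0.973 = 27/973.
Target odds = 0.9/0.1 = 9.
Need L² ≥ 9 ÷ (27/973) = 973/3.
18² = 324 < 973/3 ≤ 361 = 19², so L = 19.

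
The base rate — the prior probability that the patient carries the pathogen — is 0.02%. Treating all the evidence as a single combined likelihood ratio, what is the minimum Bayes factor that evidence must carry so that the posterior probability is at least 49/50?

Prior odds = 0.0002/0.9998 = 1/4999.
Target odds = 0.98/0.02 = 49.
Required Bayes factor = 49 ÷ (1/4999) = 244951.

244951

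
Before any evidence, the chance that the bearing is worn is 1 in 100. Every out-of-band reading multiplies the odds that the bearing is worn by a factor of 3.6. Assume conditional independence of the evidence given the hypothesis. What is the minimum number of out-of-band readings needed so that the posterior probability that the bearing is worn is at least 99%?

Prior odds: 0.01 ÷ 0.99 = 1/99.
Likelihood ratio per out-of-band reading = 3.6.
Target odds: 0.99 ÷ 0.01 = 99.
Require 3.6ⁿ ≥ 99 ÷ (1/99) = 9801.
3.6⁷ = 612220032/78125 falls short of 9801 but 3.6⁸ ≈28211.1 reaches it, so n = 8.

8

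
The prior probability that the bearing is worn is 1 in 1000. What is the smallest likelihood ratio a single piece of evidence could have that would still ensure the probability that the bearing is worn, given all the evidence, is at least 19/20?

Prior odds = 0.001/0.999 = 1/999.
Target odds = 0.95/0.05 = 19.
Required Bayes factor = 19 ÷ (1/999) = 18981.

18981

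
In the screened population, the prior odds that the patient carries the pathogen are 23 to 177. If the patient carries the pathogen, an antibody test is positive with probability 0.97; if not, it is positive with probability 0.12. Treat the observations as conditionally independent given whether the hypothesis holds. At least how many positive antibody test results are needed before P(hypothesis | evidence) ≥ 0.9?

3

Prior odds = 23/177.
Likelihood ratio of a positive = 0.97/0.12 = 97/12.
Target odds: 0.9 ÷ 0.1 = 9.
Need (23/177) × (97/12)ⁿ ≥ 9, i.e. (97/12)ⁿ ≥ 1593/23.
(97/12)² = 9409/144 falls short of 1593/23 but (97/12)³ = 912673/1728 reaches it, so n = 3.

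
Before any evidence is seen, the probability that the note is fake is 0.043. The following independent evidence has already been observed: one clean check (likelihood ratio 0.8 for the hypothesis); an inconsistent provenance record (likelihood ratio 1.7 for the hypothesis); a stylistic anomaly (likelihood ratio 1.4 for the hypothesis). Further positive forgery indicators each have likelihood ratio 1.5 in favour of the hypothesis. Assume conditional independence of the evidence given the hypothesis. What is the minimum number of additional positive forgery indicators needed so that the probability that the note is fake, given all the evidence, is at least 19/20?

Prior odds = 0.043/0.957 = 43/957.
Combined Bayes factor of the evidence already in hand = 0.8 × 1.7 × 1.4 = 1.904.
Odds after that evidence = (43/957) × 1.904 = 10234/119625.
Target odds = 0.95/0.05 = 19.
Need 1.5ⁿ ≥ 19 ÷ (10234/119625) = 2272875/10234.
1.5¹³ = 1594323/8192 falls short of 2272875/10234 but 1.5¹⁴ = 4782969/16384 reaches it, so n = 14.

14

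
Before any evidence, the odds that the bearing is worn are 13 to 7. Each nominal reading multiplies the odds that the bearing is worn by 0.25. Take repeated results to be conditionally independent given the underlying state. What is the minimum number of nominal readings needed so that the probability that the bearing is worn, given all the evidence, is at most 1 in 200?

5

Prior odds = 13/7.
Likelihood ratio per nominal reading = 0.25.
Target odds: 0.005 ÷ 0.995 = 1/199.
Need (13/7) × 0.25ⁿ ≤ 1/199, i.e. 0.25ⁿ ≤ 7/2587.
0.25⁴ = 0.00390625 is still above 7/2587 but 0.25⁵ = 1/1024 is at or below it, so n = 5.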